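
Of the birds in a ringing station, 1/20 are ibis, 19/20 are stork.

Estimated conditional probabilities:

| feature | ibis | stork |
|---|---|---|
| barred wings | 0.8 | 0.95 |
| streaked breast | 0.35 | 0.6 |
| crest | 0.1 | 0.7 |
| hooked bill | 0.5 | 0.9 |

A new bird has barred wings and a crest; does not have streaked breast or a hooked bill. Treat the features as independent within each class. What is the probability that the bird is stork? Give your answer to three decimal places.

ibis: 0.05 × 0.8 × (1−0.35) × 0.1 × (1−0.5) = 0.0013
stork: 0.95 × 0.95 × (1−0.6) × 0.7 × (1−0.9) = 0.02527
P(stork | x) = 0.02527 / 0.02657 ≈ 0.951

0.951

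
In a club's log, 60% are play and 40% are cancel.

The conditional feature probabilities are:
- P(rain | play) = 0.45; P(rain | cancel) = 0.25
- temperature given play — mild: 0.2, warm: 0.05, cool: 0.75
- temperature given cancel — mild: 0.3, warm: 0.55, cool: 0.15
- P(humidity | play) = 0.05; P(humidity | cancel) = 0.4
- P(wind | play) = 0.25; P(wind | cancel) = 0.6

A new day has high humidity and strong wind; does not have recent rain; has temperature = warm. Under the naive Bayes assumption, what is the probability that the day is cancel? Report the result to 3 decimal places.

0.995

play: 0.6 × (1−0.45) × 0.05 × 0.05 × 0.25 = 0.00020625
cancel: 0.4 × (1−0.25) × 0.55 × 0.4 × 0.6 = 0.0396
P(cancel | x) = 0.0396 / 0.03980625 ≈ 0.995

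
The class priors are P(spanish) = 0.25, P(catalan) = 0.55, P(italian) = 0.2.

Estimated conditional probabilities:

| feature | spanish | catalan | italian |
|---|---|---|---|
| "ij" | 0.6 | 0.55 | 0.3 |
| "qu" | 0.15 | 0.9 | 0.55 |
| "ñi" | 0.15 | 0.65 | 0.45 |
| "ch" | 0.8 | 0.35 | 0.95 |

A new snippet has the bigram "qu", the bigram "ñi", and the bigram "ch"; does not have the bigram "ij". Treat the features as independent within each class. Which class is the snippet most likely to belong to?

catalan

spanish: 0.25 × (1−0.6) × 0.15 × 0.15 × 0.8 = 0.0018
catalan: 0.55 × (1−0.55) × 0.9 × 0.65 × 0.35 = 0.050675625
italian: 0.2 × (1−0.3) × 0.55 × 0.45 × 0.95 = 0.0329175
Highest score → catalan.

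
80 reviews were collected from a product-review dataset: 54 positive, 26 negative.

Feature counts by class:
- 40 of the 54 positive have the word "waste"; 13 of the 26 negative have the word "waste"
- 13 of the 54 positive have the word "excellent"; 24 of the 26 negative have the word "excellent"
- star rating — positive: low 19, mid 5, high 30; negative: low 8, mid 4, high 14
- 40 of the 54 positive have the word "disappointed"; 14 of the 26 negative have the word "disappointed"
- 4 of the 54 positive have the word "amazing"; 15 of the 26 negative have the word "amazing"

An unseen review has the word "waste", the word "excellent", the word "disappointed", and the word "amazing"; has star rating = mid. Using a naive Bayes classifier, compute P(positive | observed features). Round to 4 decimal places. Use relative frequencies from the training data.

0.0786

positive: (54/80) × (40/54) × (13/54) × (5/54) × (40/54) × (4/54) ≈ 0.000611545
negative: (26/80) × (13/26) × (24/26) × (4/26) × (14/26) × (15/26) ≈ 0.00716887
P(positive | x) = 0.000611545 / 0.007780415 ≈ 0.0786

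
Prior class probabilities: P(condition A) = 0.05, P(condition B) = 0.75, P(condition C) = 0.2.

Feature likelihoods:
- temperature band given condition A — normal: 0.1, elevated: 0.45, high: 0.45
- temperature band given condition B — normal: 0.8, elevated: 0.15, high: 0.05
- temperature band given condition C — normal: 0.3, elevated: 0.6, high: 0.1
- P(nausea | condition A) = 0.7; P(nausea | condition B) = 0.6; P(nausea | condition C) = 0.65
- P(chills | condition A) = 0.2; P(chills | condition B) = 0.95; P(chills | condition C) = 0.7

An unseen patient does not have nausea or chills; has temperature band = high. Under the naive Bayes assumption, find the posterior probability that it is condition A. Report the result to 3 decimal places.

condition A: 0.05 × 0.45 × (1−0.7) × (1−0.2) = 0.0054
condition B: 0.75 × 0.05 × (1−0.6) × (1−0.95) = 0.00075
condition C: 0.2 × 0.1 × (1−0.65) × (1−0.7) = 0.0021
P(condition A | x) = 0.0054 / 0.00825 ≈ 0.655

0.655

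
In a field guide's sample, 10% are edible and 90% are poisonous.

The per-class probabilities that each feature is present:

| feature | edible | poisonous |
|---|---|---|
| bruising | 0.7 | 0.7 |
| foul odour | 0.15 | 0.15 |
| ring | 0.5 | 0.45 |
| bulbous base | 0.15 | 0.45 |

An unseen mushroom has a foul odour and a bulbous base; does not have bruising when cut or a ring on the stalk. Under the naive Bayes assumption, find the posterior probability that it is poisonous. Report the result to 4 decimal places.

edible: 0.1 × (1−0.7) × 0.15 × (1−0.5) × 0.15 = 0.0003375
poisonous: 0.9 × (1−0.7) × 0.15 × (1−0.45) × 0.45 = 0.01002375
P(poisonous | x) = 0.01002375 / 0.01036125 ≈ 0.9674

0.9674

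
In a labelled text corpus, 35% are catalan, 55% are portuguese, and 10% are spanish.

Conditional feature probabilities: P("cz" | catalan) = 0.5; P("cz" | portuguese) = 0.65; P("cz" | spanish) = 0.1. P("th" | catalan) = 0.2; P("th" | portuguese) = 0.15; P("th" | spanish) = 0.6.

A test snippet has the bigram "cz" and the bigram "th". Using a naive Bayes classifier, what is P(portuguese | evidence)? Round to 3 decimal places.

0.567

catalan: 0.35 × 0.5 × 0.2 = 0.035
portuguese: 0.55 × 0.65 × 0.15 = 0.053625
spanish: 0.1 × 0.1 × 0.6 = 0.006
P(portuguese | x) = 0.053625 / 0.094625 ≈ 0.567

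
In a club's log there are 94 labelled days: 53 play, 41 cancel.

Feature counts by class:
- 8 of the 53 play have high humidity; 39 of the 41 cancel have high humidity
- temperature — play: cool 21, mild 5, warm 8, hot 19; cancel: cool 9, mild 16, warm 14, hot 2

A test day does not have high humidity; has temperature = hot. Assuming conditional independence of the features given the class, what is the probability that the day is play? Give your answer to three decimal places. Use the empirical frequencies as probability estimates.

0.994

play: (53/94) × (45/53) × (19/53) ≈ 0.171618
cancel: (41/94) × (2/41) × (2/41) ≈ 0.00103788
P(play | x) = 0.171618 / 0.17265588 ≈ 0.994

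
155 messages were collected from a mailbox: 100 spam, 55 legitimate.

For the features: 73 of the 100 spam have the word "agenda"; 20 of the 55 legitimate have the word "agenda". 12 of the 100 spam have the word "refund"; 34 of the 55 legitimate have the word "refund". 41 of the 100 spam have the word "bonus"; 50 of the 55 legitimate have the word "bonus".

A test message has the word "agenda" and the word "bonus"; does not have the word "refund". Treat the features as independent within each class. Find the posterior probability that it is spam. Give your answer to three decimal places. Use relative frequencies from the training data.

spam: (100/155) × (73/100) × (88/100) × (41/100) ≈ 0.169925
legitimate: (55/155) × (20/55) × (21/55) × (50/55) ≈ 0.0447881
P(spam | x) = 0.169925 / 0.2147131 ≈ 0.791

0.791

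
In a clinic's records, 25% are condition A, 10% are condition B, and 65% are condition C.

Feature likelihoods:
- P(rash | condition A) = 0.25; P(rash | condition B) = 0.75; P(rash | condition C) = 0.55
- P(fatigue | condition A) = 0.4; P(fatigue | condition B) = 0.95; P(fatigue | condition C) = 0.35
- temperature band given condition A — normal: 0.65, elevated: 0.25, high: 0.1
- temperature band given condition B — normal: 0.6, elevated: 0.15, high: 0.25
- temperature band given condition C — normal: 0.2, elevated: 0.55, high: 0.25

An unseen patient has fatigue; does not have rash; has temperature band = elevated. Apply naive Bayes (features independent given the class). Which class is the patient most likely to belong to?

condition A: 0.25 × (1−0.25) × 0.4 × 0.25 = 0.01875
condition B: 0.1 × (1−0.75) × 0.95 × 0.15 = 0.0035625
condition C: 0.65 × (1−0.55) × 0.35 × 0.55 = 0.05630625
Highest score → condition C.

condition C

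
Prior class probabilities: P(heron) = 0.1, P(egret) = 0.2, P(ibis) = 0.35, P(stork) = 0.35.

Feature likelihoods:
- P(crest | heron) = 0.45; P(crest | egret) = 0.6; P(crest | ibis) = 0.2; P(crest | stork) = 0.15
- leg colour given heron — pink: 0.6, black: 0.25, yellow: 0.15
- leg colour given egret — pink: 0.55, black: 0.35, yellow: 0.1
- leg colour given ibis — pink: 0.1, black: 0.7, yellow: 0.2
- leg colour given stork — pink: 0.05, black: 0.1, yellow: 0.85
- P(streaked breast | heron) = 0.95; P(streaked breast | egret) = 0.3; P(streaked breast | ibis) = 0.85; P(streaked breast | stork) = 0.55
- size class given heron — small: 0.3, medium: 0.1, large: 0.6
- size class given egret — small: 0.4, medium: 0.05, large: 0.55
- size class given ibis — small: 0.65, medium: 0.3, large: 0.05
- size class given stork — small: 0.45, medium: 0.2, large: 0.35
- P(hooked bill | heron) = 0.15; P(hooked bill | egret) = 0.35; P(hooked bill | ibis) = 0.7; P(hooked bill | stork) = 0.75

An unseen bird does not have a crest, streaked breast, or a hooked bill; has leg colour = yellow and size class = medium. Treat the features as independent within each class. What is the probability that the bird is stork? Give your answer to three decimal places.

0.854

heron: 0.1 × (1−0.45) × 0.15 × (1−0.95) × 0.1 × (1−0.15) = 0.0000350625
egret: 0.2 × (1−0.6) × 0.1 × (1−0.3) × 0.05 × (1−0.35) = 0.000182
ibis: 0.35 × (1−0.2) × 0.2 × (1−0.85) × 0.3 × (1−0.7) = 0.000756
stork: 0.35 × (1−0.15) × 0.85 × (1−0.55) × 0.2 × (1−0.75) = 0.0056896875
P(stork | x) = 0.0056896875 / 0.00666275 ≈ 0.854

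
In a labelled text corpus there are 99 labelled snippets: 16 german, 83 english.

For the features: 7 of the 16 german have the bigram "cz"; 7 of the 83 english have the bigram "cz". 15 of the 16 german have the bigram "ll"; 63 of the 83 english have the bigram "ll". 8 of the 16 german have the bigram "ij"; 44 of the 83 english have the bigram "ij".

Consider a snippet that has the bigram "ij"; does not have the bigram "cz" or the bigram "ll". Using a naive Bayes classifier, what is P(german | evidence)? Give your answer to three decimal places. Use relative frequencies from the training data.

german: (16/99) × (9/16) × (1/16) × (8/16) ≈ 0.00284091
english: (83/99) × (76/83) × (20/83) × (44/83) ≈ 0.0980629
P(german | x) = 0.00284091 / 0.10090381 ≈ 0.028

0.028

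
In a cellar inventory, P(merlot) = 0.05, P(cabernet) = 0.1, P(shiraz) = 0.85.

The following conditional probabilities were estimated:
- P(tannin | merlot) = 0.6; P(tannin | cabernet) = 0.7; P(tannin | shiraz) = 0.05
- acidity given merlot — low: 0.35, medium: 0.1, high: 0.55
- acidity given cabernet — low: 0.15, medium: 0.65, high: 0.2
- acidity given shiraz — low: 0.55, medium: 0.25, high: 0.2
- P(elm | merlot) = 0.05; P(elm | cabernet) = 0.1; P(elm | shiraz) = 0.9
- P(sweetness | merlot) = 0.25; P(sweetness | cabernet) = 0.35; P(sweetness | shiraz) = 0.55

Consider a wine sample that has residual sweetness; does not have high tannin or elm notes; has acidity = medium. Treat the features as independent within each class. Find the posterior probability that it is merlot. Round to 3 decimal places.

0.027

merlot: 0.05 × (1−0.6) × 0.1 × (1−0.05) × 0.25 = 0.000475
cabernet: 0.1 × (1−0.7) × 0.65 × (1−0.1) × 0.35 = 0.0061425
shiraz: 0.85 × (1−0.05) × 0.25 × (1−0.9) × 0.55 = 0.011103125
P(merlot | x) = 0.000475 / 0.017720625 ≈ 0.027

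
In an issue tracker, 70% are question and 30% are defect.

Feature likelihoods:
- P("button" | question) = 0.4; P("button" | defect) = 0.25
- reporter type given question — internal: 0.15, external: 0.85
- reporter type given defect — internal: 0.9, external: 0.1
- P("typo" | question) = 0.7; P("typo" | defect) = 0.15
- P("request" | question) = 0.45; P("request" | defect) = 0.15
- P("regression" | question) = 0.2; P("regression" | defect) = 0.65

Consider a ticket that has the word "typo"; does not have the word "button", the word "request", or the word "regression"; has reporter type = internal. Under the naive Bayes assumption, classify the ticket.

question: 0.7 × (1−0.4) × 0.15 × 0.7 × (1−0.45) × (1−0.2) = 0.019404
defect: 0.3 × (1−0.25) × 0.9 × 0.15 × (1−0.15) × (1−0.65) = 0.0090365625
Highest score → question.

question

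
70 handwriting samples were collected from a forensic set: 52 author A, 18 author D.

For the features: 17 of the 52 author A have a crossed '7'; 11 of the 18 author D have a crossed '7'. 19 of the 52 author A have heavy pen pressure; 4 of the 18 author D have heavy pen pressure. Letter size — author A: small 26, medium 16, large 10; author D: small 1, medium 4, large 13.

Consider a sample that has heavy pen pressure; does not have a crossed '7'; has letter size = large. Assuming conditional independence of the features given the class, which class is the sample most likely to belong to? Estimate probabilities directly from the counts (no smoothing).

author A

author A: (52/70) × (35/52) × (19/52) × (10/52) ≈ 0.0351331
author D: (18/70) × (7/18) × (4/18) × (13/18) ≈ 0.0160494
Highest score → author A.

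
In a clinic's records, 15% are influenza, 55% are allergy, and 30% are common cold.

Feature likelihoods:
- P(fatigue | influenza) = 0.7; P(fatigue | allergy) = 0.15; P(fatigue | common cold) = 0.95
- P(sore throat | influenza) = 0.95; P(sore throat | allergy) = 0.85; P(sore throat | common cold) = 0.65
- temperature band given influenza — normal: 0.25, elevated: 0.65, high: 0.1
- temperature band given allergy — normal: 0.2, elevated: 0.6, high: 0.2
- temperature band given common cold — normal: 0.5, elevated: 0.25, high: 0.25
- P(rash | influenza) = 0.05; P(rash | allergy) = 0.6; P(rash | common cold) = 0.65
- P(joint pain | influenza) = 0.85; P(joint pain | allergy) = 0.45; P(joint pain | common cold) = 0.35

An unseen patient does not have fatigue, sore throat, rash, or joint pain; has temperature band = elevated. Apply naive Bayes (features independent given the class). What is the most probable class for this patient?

influenza: 0.15 × (1−0.7) × (1−0.95) × 0.65 × (1−0.05) × (1−0.85) = 0.00020840625
allergy: 0.55 × (1−0.15) × (1−0.85) × 0.6 × (1−0.6) × (1−0.45) = 0.0092565
common cold: 0.3 × (1−0.95) × (1−0.65) × 0.25 × (1−0.65) × (1−0.35) = 0.00029859375
Highest score → allergy.

allergy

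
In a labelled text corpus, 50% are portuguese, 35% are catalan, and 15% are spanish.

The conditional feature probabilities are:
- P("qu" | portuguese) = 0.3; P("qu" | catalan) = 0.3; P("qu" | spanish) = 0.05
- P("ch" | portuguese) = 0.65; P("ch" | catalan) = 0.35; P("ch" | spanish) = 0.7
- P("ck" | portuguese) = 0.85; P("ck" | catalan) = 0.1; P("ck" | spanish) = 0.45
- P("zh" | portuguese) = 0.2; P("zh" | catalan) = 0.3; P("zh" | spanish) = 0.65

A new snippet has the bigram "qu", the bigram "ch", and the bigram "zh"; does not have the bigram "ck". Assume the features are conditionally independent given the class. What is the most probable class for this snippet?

catalan

portuguese: 0.5 × 0.3 × 0.65 × (1−0.85) × 0.2 = 0.002925
catalan: 0.35 × 0.3 × 0.35 × (1−0.1) × 0.3 = 0.0099225
spanish: 0.15 × 0.05 × 0.7 × (1−0.45) × 0.65 = 0.001876875
Highest score → catalan.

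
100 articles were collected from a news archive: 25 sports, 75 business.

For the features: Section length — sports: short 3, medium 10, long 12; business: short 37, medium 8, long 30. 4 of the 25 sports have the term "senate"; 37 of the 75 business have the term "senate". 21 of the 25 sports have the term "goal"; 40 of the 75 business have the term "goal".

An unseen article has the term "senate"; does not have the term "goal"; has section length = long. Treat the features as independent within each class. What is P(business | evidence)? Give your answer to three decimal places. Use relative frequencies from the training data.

0.957

sports: (25/100) × (12/25) × (4/25) × (4/25) = 0.003072
business: (75/100) × (30/75) × (37/75) × (35/75) ≈ 0.0690667
P(business | x) = 0.0690667 / 0.0721387 ≈ 0.957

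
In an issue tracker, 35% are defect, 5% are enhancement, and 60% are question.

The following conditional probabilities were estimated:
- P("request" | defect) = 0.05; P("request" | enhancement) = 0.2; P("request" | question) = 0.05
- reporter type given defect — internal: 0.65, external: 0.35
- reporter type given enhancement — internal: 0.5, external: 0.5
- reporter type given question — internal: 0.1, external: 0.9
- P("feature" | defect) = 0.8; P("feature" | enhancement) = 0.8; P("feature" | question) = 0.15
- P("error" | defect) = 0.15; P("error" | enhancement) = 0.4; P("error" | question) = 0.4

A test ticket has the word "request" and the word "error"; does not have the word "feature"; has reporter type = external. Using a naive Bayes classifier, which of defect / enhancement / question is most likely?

defect: 0.35 × 0.05 × 0.35 × (1−0.8) × 0.15 = 0.00018375
enhancement: 0.05 × 0.2 × 0.5 × (1−0.8) × 0.4 = 0.0004
question: 0.6 × 0.05 × 0.9 × (1−0.15) × 0.4 = 0.00918
Highest score → question.

question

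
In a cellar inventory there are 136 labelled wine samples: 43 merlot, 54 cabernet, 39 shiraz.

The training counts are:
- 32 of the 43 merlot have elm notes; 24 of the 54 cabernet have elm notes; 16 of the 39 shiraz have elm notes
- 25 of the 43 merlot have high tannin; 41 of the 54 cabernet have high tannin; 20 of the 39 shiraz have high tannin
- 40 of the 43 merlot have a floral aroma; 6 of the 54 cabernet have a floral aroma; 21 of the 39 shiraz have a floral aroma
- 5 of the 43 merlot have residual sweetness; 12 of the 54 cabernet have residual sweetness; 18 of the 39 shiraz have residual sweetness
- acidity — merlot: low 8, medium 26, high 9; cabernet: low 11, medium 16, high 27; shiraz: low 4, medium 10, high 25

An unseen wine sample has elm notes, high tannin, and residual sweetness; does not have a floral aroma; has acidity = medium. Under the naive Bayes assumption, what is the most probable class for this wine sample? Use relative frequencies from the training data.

merlot: (43/136) × (32/43) × (25/43) × (3/43) × (5/43) × (26/43) ≈ 0.00067103
cabernet: (54/136) × (24/54) × (41/54) × (48/54) × (12/54) × (16/54) ≈ 0.00784194
shiraz: (39/136) × (16/39) × (20/39) × (18/39) × (18/39) × (10/39) ≈ 0.00329532
Highest score → cabernet.

cabernet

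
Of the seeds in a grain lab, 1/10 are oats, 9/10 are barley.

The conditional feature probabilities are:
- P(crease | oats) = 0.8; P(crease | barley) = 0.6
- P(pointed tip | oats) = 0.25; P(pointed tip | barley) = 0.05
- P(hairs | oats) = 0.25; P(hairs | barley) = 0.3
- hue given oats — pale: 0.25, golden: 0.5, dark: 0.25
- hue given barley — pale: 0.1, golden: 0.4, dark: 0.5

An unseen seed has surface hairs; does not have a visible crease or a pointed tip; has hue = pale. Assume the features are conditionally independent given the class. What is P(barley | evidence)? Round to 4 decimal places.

oats: 0.1 × (1−0.8) × (1−0.25) × 0.25 × 0.25 = 0.0009375
barley: 0.9 × (1−0.6) × (1−0.05) × 0.3 × 0.1 = 0.01026
P(barley | x) = 0.01026 / 0.0111975 ≈ 0.9163

0.9163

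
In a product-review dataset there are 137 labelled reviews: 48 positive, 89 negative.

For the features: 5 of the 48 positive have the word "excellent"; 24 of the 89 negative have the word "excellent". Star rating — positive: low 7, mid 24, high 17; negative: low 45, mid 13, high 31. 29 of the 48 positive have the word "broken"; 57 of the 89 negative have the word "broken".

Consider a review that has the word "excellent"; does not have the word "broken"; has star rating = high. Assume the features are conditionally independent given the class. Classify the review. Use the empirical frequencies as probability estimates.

positive: (48/137) × (5/48) × (17/48) × (19/48) ≈ 0.00511646
negative: (89/137) × (24/89) × (31/89) × (32/89) ≈ 0.0219393
Highest score → negative.

negative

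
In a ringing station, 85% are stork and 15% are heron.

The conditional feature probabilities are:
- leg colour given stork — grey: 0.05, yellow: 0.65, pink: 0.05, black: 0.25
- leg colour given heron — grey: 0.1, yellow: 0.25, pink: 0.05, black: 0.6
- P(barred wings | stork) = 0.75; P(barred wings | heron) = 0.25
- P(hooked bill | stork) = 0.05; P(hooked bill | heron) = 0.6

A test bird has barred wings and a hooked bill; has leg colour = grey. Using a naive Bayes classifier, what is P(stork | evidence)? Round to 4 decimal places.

stork: 0.85 × 0.05 × 0.75 × 0.05 = 0.00159375
heron: 0.15 × 0.1 × 0.25 × 0.6 = 0.00225
P(stork | x) = 0.00159375 / 0.00384375 ≈ 0.4146

0.4146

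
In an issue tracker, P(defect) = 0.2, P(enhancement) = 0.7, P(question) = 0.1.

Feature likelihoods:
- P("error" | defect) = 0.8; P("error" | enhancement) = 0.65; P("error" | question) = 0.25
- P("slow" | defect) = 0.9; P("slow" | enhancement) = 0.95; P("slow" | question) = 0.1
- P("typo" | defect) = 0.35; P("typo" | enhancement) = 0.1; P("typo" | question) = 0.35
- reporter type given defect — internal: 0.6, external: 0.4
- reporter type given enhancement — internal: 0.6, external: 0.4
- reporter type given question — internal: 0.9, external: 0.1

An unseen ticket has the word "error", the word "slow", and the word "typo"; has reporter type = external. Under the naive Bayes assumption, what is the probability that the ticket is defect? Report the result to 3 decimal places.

defect: 0.2 × 0.8 × 0.9 × 0.35 × 0.4 = 0.02016
enhancement: 0.7 × 0.65 × 0.95 × 0.1 × 0.4 = 0.01729
question: 0.1 × 0.25 × 0.1 × 0.35 × 0.1 = 0.0000875
P(defect | x) = 0.02016 / 0.0375375 ≈ 0.537

0.537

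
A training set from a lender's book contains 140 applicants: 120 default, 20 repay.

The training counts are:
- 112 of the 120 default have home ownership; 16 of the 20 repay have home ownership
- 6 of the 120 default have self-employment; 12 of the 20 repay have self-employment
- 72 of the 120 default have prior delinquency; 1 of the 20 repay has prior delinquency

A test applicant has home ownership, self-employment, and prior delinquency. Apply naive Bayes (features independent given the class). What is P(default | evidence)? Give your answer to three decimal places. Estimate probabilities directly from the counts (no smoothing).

default: (120/140) × (112/120) × (6/120) × (72/120) = 0.024
repay: (20/140) × (16/20) × (12/20) × (1/20) ≈ 0.00342857
P(default | x) = 0.024 / 0.02742857 ≈ 0.875

0.875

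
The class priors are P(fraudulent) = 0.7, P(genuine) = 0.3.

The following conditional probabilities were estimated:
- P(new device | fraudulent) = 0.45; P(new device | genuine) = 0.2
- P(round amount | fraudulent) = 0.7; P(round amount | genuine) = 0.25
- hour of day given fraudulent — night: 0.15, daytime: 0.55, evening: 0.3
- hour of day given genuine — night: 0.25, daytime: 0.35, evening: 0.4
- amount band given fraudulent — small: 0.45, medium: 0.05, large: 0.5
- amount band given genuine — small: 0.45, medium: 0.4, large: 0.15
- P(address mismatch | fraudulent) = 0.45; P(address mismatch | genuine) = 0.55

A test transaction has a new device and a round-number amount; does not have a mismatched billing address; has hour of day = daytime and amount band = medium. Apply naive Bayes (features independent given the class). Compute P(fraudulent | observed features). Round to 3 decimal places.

0.779

fraudulent: 0.7 × 0.45 × 0.7 × 0.55 × 0.05 × (1−0.45) = 0.0033350625
genuine: 0.3 × 0.2 × 0.25 × 0.35 × 0.4 × (1−0.55) = 0.000945
P(fraudulent | x) = 0.0033350625 / 0.0042800625 ≈ 0.779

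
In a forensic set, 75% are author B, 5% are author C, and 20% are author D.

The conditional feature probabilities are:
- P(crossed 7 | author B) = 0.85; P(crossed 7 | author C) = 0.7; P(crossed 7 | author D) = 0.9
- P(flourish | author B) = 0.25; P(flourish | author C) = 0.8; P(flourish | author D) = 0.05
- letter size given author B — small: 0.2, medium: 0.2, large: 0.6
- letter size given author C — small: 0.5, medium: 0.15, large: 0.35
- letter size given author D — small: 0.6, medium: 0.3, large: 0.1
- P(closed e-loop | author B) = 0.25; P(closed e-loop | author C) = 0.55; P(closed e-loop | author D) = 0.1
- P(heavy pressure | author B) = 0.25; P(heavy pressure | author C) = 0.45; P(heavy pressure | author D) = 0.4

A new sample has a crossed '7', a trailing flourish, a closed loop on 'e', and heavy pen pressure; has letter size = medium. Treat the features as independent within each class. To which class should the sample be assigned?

author B: 0.75 × 0.85 × 0.25 × 0.2 × 0.25 × 0.25 = 0.0019921875
author C: 0.05 × 0.7 × 0.8 × 0.15 × 0.55 × 0.45 = 0.0010395
author D: 0.2 × 0.9 × 0.05 × 0.3 × 0.1 × 0.4 = 0.000108
Highest score → author B.

author B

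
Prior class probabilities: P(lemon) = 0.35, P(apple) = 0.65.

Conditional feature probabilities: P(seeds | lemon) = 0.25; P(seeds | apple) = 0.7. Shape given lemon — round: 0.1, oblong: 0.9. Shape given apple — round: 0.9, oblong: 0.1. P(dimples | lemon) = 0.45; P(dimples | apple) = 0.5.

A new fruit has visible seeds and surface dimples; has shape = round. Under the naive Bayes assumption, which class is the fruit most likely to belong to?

apple

lemon: 0.35 × 0.25 × 0.1 × 0.45 = 0.0039375
apple: 0.65 × 0.7 × 0.9 × 0.5 = 0.20475
Highest score → apple.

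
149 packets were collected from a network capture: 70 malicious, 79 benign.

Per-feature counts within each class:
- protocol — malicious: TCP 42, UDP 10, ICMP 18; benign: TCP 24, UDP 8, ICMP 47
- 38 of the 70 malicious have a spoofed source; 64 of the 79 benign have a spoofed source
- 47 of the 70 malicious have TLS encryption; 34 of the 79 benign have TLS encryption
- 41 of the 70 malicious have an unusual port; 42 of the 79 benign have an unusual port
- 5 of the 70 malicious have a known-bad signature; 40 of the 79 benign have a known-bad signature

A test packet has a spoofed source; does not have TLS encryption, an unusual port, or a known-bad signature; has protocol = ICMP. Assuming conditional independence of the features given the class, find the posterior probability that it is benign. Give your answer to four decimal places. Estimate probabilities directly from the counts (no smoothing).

malicious: (70/149) × (18/70) × (38/70) × (23/70) × (29/70) × (65/70) ≈ 0.00828928
benign: (79/149) × (47/79) × (64/79) × (45/79) × (37/79) × (39/79) ≈ 0.033656
P(benign | x) = 0.033656 / 0.04194528 ≈ 0.8024

0.8024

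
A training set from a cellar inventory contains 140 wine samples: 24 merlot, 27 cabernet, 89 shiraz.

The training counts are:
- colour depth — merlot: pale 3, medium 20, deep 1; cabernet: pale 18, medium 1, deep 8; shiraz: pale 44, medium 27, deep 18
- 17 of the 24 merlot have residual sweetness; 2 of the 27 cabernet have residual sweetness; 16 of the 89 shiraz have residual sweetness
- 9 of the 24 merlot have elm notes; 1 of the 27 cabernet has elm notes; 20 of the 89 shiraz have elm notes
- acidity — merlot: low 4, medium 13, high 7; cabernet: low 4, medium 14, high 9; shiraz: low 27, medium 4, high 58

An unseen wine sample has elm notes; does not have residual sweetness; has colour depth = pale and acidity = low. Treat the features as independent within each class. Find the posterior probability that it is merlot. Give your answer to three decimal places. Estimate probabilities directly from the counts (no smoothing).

merlot: (24/140) × (3/24) × (7/24) × (9/24) × (4/24) = 0.000390625
cabernet: (27/140) × (18/27) × (25/27) × (1/27) × (4/27) ≈ 0.000653211
shiraz: (89/140) × (44/89) × (73/89) × (20/89) × (27/89) ≈ 0.017574
P(merlot | x) = 0.000390625 / 0.018617836 ≈ 0.021

0.021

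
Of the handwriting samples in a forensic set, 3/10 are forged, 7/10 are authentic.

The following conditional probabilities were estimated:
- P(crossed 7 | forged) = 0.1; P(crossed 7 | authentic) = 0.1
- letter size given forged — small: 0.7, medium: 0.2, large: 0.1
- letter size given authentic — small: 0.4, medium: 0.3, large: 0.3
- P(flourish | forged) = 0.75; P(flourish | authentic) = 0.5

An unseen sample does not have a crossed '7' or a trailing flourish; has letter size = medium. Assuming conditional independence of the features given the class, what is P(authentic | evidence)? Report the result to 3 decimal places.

forged: 0.3 × (1−0.1) × 0.2 × (1−0.75) = 0.0135
authentic: 0.7 × (1−0.1) × 0.3 × (1−0.5) = 0.0945
P(authentic | x) = 0.0945 / 0.108 ≈ 0.875

0.875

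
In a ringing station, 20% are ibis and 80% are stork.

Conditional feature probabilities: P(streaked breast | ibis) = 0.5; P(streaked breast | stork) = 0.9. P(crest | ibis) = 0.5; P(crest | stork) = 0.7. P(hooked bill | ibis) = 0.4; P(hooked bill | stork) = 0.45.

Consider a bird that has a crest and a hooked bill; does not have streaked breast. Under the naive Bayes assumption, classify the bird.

stork

ibis: 0.2 × (1−0.5) × 0.5 × 0.4 = 0.02
stork: 0.8 × (1−0.9) × 0.7 × 0.45 = 0.0252
Highest score → stork.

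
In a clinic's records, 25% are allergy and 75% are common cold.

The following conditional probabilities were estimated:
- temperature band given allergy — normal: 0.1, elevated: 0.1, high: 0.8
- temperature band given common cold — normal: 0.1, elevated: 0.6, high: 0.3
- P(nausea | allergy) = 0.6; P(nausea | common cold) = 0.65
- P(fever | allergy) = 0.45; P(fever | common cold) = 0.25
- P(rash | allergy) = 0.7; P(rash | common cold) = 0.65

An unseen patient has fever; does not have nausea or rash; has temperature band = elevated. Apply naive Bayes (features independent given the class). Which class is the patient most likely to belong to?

allergy: 0.25 × 0.1 × (1−0.6) × 0.45 × (1−0.7) = 0.00135
common cold: 0.75 × 0.6 × (1−0.65) × 0.25 × (1−0.65) = 0.01378125
Highest score → common cold.

common cold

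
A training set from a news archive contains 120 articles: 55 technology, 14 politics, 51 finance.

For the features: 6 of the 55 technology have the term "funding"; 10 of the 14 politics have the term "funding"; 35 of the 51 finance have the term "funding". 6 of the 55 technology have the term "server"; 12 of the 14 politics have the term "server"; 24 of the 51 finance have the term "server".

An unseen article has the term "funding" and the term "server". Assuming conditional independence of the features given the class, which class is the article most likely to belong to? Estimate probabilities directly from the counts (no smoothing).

technology: (55/120) × (6/55) × (6/55) ≈ 0.00545455
politics: (14/120) × (10/14) × (12/14) ≈ 0.0714286
finance: (51/120) × (35/51) × (24/51) ≈ 0.137255
Highest score → finance.

finance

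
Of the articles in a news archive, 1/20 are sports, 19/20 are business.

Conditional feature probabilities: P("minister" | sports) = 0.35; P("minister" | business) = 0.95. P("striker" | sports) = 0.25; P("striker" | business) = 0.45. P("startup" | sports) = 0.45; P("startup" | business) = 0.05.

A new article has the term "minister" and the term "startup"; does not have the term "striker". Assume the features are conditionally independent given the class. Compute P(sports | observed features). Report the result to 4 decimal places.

0.1922

sports: 0.05 × 0.35 × (1−0.25) × 0.45 = 0.00590625
business: 0.95 × 0.95 × (1−0.45) × 0.05 = 0.02481875
P(sports | x) = 0.00590625 / 0.030725 ≈ 0.1922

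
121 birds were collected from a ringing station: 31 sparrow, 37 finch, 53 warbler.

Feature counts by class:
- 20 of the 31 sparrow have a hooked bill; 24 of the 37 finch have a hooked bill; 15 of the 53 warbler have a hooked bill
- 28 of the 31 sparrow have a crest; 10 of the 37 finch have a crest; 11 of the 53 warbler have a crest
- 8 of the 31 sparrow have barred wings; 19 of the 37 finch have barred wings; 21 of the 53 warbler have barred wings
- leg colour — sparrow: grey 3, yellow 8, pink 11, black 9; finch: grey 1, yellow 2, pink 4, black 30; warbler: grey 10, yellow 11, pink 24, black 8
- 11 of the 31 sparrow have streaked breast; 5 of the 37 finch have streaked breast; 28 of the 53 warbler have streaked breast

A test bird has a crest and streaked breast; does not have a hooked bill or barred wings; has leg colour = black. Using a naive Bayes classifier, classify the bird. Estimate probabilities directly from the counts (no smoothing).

sparrow: (31/121) × (11/31) × (28/31) × (23/31) × (9/31) × (11/31) ≈ 0.00627598
finch: (37/121) × (13/37) × (10/37) × (18/37) × (30/37) × (5/37) ≈ 0.0015478
warbler: (53/121) × (38/53) × (11/53) × (32/53) × (8/53) × (28/53) ≈ 0.00313823
Highest score → sparrow.

sparrow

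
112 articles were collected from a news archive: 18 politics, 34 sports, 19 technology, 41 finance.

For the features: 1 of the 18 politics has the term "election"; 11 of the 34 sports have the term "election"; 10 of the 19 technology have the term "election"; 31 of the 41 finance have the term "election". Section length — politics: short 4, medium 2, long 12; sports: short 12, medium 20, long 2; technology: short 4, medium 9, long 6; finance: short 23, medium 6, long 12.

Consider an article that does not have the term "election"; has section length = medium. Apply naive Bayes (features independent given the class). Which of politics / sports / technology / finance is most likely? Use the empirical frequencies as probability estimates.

politics: (18/112) × (17/18) × (2/18) ≈ 0.0168651
sports: (34/112) × (23/34) × (20/34) ≈ 0.120798
technology: (19/112) × (9/19) × (9/19) ≈ 0.0380639
finance: (41/112) × (10/41) × (6/41) ≈ 0.0130662
Highest score → sports.

sports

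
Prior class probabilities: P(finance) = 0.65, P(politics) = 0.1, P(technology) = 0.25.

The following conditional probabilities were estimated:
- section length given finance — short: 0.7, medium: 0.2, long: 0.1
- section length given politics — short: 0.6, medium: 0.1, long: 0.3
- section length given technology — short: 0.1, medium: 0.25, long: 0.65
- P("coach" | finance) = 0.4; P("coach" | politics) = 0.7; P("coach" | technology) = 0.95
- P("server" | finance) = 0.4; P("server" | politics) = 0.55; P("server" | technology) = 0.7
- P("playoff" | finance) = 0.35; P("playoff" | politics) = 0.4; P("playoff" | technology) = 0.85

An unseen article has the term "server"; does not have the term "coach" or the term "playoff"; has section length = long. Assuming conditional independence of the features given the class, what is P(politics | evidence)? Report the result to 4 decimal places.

0.2127

finance: 0.65 × 0.1 × (1−0.4) × 0.4 × (1−0.35) = 0.01014
politics: 0.1 × 0.3 × (1−0.7) × 0.55 × (1−0.4) = 0.00297
technology: 0.25 × 0.65 × (1−0.95) × 0.7 × (1−0.85) = 0.000853125
P(politics | x) = 0.00297 / 0.013963125 ≈ 0.2127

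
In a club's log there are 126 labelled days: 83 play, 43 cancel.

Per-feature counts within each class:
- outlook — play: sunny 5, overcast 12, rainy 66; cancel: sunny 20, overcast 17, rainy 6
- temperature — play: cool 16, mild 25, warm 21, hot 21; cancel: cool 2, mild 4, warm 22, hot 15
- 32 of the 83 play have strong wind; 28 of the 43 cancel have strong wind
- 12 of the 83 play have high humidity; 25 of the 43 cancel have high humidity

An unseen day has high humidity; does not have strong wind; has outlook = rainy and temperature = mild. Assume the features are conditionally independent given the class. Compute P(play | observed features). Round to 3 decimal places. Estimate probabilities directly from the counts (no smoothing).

0.940

play: (83/126) × (66/83) × (25/83) × (51/83) × (12/83) ≈ 0.0140162
cancel: (43/126) × (6/43) × (4/43) × (15/43) × (25/43) ≈ 0.000898393
P(play | x) = 0.0140162 / 0.014914593 ≈ 0.940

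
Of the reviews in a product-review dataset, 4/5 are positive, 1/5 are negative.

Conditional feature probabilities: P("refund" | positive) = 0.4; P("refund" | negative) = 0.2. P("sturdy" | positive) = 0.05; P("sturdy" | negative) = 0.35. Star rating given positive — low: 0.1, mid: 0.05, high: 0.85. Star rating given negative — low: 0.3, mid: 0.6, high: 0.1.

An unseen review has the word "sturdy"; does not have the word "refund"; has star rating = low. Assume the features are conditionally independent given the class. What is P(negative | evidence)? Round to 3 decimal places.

positive: 0.8 × (1−0.4) × 0.05 × 0.1 = 0.0024
negative: 0.2 × (1−0.2) × 0.35 × 0.3 = 0.0168
P(negative | x) = 0.0168 / 0.0192 ≈ 0.875

0.875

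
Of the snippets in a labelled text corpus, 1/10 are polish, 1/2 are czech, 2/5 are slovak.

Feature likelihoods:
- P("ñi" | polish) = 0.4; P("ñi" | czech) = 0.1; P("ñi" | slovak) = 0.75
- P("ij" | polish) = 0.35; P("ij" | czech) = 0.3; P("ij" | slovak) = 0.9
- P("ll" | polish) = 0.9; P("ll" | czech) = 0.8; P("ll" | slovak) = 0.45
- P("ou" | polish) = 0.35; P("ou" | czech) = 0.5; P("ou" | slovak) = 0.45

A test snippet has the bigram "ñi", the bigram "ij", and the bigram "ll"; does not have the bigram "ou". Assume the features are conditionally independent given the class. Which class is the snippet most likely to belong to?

polish: 0.1 × 0.4 × 0.35 × 0.9 × (1−0.35) = 0.00819
czech: 0.5 × 0.1 × 0.3 × 0.8 × (1−0.5) = 0.006
slovak: 0.4 × 0.75 × 0.9 × 0.45 × (1−0.45) = 0.066825
Highest score → slovak.

slovak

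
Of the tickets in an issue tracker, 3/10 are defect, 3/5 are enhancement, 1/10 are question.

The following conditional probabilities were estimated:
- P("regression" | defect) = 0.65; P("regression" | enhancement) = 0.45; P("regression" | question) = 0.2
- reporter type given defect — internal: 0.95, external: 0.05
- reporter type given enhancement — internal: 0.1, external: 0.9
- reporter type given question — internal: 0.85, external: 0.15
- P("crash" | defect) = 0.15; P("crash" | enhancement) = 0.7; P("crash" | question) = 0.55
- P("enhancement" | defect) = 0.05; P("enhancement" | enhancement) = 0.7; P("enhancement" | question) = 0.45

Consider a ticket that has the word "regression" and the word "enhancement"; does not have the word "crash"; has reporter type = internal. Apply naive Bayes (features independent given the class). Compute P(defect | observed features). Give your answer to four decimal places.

0.4635

defect: 0.3 × 0.65 × 0.95 × (1−0.15) × 0.05 = 0.007873125
enhancement: 0.6 × 0.45 × 0.1 × (1−0.7) × 0.7 = 0.00567
question: 0.1 × 0.2 × 0.85 × (1−0.55) × 0.45 = 0.0034425
P(defect | x) = 0.007873125 / 0.016985625 ≈ 0.4635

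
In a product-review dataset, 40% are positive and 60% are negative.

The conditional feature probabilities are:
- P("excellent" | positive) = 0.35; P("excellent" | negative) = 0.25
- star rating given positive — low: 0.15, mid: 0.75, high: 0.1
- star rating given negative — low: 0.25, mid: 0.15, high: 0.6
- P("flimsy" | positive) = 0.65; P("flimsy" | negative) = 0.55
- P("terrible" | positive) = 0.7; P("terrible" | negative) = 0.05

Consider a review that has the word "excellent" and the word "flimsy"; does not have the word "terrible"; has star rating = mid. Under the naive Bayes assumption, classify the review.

positive

positive: 0.4 × 0.35 × 0.75 × 0.65 × (1−0.7) = 0.020475
negative: 0.6 × 0.25 × 0.15 × 0.55 × (1−0.05) = 0.01175625
Highest score → positive.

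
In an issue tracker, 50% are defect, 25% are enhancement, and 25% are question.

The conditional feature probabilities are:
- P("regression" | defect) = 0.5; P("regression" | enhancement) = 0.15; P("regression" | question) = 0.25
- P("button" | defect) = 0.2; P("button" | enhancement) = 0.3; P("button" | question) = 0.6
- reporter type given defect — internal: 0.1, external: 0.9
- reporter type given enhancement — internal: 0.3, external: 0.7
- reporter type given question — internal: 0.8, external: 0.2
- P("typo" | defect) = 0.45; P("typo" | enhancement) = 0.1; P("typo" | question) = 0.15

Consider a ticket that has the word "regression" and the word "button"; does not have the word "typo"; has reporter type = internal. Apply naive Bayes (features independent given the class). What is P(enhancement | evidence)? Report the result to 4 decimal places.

defect: 0.5 × 0.5 × 0.2 × 0.1 × (1−0.45) = 0.00275
enhancement: 0.25 × 0.15 × 0.3 × 0.3 × (1−0.1) = 0.0030375
question: 0.25 × 0.25 × 0.6 × 0.8 × (1−0.15) = 0.0255
P(enhancement | x) = 0.0030375 / 0.0312875 ≈ 0.0971

0.0971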